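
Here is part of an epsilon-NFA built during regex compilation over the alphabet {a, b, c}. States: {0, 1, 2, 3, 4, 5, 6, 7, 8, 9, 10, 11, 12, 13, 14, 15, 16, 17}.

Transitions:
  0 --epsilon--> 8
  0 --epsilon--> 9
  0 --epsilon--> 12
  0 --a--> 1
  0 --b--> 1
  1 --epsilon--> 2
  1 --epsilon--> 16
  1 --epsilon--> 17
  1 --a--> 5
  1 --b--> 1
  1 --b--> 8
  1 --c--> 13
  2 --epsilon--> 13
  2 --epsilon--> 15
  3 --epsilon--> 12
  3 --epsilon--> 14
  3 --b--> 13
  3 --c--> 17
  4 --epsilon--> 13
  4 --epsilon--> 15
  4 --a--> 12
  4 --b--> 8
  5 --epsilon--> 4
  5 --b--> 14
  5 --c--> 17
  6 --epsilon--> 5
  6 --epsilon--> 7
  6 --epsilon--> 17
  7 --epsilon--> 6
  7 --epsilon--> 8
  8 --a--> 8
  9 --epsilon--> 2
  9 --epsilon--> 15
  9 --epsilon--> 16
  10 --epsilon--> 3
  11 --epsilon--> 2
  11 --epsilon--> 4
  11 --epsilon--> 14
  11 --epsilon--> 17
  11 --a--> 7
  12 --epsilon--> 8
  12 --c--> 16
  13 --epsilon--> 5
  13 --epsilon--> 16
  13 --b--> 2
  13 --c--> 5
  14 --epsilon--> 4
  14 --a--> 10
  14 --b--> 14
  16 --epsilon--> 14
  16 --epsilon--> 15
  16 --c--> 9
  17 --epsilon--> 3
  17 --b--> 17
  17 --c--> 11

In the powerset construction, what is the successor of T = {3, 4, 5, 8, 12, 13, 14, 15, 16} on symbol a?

4 on a → {12}.
8 on a → {8}.
14 on a → {10}.
No a-transition from 3, 5, 12, 13, 15, 16.
Union after reading a: {8, 10, 12}.
Now take the epsilon-closure:
From 10 via epsilon: add 3.
From 3 via epsilon: add 14.
From 14 via epsilon: add 4.
From 4 via epsilon: add 13, 15.
From 13 via epsilon: add 5, 16.
No new states can be added; the closed set is {3, 4, 5, 8, 10, 12, 13, 14, 15, 16}.

{3, 4, 5, 8, 10, 12, 13, 14, 15, 16}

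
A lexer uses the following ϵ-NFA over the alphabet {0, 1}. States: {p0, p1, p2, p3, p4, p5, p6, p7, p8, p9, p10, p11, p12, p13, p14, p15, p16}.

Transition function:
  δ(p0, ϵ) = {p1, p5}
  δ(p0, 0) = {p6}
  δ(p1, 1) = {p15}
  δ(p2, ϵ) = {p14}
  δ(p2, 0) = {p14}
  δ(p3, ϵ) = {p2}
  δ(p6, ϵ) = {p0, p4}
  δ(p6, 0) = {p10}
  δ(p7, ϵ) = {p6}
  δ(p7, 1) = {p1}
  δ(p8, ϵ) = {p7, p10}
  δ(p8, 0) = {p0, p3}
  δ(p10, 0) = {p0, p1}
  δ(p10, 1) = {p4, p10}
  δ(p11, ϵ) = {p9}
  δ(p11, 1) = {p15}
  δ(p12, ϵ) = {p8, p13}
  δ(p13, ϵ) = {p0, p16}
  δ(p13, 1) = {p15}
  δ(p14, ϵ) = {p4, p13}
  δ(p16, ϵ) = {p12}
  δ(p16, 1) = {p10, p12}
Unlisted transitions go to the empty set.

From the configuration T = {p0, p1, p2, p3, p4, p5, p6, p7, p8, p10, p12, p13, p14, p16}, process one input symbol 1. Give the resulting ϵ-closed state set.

p1 on 1 → {p15}.
p7 on 1 → {p1}.
p10 on 1 → {p4, p10}.
p13 on 1 → {p15}.
p16 on 1 → {p10, p12}.
No 1-transition from p0, p2, p3, p4, p5, p6, p8, p12, p14.
Union after reading 1: {p1, p4, p10, p12, p15}.
Now take the ϵ-closure:
From p12 via ϵ: add p8, p13.
From p8 via ϵ: add p7.
From p13 via ϵ: add p0, p16.
From p0 via ϵ: add p5.
From p7 via ϵ: add p6.
No new states can be added; the closed set is {p0, p1, p4, p5, p6, p7, p8, p10, p12, p13, p15, p16}.

{p0, p1, p4, p5, p6, p7, p8, p10, p12, p13, p15, p16}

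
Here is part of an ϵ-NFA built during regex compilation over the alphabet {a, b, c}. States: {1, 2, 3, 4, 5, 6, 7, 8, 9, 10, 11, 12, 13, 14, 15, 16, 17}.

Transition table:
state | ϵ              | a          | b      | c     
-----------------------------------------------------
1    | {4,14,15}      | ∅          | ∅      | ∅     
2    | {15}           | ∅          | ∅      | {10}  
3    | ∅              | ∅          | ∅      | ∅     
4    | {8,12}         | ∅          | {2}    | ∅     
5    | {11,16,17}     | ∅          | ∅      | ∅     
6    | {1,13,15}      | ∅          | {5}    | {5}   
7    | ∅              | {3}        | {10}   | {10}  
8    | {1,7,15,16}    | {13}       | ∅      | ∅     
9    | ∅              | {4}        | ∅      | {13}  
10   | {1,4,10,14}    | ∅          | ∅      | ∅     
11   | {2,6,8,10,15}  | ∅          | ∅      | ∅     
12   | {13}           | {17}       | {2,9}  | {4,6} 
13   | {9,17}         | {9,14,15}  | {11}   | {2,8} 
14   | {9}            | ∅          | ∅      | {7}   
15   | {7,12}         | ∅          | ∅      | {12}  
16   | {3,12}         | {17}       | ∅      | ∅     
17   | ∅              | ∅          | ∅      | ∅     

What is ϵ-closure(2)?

Start with {2}.
From 2 via ϵ: add 15.
From 15 via ϵ: add 7, 12.
From 12 via ϵ: add 13.
From 13 via ϵ: add 9, 17.
No new states can be added; the closed set is {2, 7, 9, 12, 13, 15, 17}.

{2, 7, 9, 12, 13, 15, 17}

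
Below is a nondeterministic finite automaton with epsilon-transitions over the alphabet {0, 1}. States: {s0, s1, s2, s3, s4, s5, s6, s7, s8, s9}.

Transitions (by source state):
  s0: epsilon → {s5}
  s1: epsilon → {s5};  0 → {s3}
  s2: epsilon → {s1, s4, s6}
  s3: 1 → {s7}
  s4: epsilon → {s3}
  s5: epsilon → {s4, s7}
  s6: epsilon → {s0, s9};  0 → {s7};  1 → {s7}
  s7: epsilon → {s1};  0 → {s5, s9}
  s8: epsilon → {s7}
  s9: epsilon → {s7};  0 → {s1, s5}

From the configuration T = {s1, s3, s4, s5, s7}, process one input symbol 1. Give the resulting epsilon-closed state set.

s3 on 1 → {s7}.
No 1-transition from s1, s4, s5, s7.
Union after reading 1: {s7}.
Now take the epsilon-closure:
From s7 via epsilon: add s1.
From s1 via epsilon: add s5.
From s5 via epsilon: add s4.
From s4 via epsilon: add s3.
No new states can be added; the closed set is {s1, s3, s4, s5, s7}.

{s1, s3, s4, s5, s7}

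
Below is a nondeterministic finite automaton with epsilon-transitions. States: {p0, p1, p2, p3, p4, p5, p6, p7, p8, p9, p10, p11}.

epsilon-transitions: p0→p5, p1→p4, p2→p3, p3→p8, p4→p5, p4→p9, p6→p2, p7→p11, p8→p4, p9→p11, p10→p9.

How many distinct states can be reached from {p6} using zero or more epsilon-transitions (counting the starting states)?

Start with {p6}.
From p6 via epsilon: add p2.
From p2 via epsilon: add p3.
From p3 via epsilon: add p8.
From p8 via epsilon: add p4.
From p4 via epsilon: add p5, p9.
From p9 via epsilon: add p11.
epsilon-closure = {p2, p3, p4, p5, p6, p8, p9, p11}, which has 8 states.

8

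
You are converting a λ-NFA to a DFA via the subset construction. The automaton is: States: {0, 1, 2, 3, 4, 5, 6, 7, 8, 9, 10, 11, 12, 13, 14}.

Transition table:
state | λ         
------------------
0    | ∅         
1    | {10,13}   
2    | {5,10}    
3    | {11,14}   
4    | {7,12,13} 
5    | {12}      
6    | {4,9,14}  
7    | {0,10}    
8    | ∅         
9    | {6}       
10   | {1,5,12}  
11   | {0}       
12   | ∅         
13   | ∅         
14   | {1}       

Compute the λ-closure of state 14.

{1, 5, 10, 12, 13, 14}

Start with {14}.
From 14 via λ: add 1.
From 1 via λ: add 10, 13.
From 10 via λ: add 5, 12.
No new states can be added; the closed set is {1, 5, 10, 12, 13, 14}.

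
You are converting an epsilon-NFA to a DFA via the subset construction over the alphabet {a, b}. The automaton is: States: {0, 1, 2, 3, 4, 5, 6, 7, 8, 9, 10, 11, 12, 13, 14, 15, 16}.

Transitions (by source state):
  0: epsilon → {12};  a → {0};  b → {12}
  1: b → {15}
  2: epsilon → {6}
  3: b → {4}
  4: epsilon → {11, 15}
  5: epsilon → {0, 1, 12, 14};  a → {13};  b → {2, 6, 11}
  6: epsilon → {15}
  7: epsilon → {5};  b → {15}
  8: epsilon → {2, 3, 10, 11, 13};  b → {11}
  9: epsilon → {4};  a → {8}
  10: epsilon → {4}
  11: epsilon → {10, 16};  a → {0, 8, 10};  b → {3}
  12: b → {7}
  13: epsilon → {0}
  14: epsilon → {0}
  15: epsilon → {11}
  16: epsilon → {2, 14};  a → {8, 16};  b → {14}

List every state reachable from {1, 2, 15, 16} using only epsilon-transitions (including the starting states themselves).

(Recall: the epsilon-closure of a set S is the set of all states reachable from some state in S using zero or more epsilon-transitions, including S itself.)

{0, 1, 2, 4, 6, 10, 11, 12, 14, 15, 16}

Start with {1, 2, 15, 16}.
From 2 via epsilon: add 6.
From 15 via epsilon: add 11.
From 16 via epsilon: add 14.
From 11 via epsilon: add 10.
From 14 via epsilon: add 0.
From 0 via epsilon: add 12.
From 10 via epsilon: add 4.
No new states can be added; the closed set is {0, 1, 2, 4, 6, 10, 11, 12, 14, 15, 16}.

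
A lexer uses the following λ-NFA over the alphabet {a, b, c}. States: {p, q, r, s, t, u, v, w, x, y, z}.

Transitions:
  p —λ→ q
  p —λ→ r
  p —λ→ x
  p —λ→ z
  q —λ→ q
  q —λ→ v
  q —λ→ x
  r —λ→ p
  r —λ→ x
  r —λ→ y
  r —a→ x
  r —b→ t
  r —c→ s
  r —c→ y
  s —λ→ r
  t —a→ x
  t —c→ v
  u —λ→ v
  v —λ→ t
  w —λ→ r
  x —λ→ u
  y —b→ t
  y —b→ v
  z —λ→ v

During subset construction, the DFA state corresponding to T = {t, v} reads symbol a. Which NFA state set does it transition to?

{t, u, v, x}

t on a → {x}.
No a-transition from v.
Union after reading a: {x}.
Now take the λ-closure:
From x via λ: add u.
From u via λ: add v.
From v via λ: add t.
No new states can be added; the closed set is {t, u, v, x}.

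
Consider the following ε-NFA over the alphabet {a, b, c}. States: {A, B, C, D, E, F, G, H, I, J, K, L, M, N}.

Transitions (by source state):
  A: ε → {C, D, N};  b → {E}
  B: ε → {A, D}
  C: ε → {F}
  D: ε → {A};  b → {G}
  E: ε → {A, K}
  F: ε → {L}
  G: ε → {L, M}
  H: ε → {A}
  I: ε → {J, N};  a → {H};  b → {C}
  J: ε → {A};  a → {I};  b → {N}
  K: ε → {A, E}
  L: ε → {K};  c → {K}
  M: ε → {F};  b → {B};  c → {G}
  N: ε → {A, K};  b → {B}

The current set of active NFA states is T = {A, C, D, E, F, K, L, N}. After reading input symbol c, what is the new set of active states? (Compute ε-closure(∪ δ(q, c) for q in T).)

L on c → {K}.
No c-transition from A, C, D, E, F, K, N.
Union after reading c: {K}.
Now take the ε-closure:
From K via ε: add A, E.
From A via ε: add C, D, N.
From C via ε: add F.
From F via ε: add L.
No new states can be added; the closed set is {A, C, D, E, F, K, L, N}.

{A, C, D, E, F, K, L, N}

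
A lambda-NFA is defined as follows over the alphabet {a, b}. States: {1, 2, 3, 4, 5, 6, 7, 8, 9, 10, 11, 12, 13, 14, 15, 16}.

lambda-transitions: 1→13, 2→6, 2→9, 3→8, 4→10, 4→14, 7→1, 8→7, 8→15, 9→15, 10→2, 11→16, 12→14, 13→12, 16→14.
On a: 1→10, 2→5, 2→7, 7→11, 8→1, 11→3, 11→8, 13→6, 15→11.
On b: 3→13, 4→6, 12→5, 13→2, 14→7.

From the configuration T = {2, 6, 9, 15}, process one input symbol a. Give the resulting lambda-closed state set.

{1, 5, 7, 11, 12, 13, 14, 16}

2 on a → {5, 7}.
15 on a → {11}.
No a-transition from 6, 9.
Union after reading a: {5, 7, 11}.
Now take the lambda-closure:
From 7 via lambda: add 1.
From 11 via lambda: add 16.
From 1 via lambda: add 13.
From 16 via lambda: add 14.
From 13 via lambda: add 12.
No new states can be added; the closed set is {1, 5, 7, 11, 12, 13, 14, 16}.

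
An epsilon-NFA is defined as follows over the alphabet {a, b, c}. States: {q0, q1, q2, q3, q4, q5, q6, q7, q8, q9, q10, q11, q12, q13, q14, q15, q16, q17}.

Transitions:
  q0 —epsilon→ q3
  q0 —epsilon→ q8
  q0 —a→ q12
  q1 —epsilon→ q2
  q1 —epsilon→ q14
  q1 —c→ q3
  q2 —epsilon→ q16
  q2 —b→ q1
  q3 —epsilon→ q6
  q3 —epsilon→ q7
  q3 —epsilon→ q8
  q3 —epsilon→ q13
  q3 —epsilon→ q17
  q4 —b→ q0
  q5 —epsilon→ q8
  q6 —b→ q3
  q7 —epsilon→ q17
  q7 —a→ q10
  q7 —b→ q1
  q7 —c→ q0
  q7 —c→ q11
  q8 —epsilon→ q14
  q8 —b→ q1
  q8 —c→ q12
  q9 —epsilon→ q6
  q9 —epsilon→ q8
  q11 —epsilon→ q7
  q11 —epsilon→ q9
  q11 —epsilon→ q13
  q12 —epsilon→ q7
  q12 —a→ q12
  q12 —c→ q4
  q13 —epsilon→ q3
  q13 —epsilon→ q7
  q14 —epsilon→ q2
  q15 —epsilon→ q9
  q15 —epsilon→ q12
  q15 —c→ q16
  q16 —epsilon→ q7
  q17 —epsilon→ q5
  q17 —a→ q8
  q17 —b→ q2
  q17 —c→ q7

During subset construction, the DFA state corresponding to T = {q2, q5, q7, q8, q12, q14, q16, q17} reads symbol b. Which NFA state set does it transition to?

{q1, q2, q5, q7, q8, q14, q16, q17}

q2 on b → {q1}.
q7 on b → {q1}.
q8 on b → {q1}.
q17 on b → {q2}.
No b-transition from q5, q12, q14, q16.
Union after reading b: {q1, q2}.
Now take the epsilon-closure:
From q1 via epsilon: add q14.
From q2 via epsilon: add q16.
From q16 via epsilon: add q7.
From q7 via epsilon: add q17.
From q17 via epsilon: add q5.
From q5 via epsilon: add q8.
No new states can be added; the closed set is {q1, q2, q5, q7, q8, q14, q16, q17}.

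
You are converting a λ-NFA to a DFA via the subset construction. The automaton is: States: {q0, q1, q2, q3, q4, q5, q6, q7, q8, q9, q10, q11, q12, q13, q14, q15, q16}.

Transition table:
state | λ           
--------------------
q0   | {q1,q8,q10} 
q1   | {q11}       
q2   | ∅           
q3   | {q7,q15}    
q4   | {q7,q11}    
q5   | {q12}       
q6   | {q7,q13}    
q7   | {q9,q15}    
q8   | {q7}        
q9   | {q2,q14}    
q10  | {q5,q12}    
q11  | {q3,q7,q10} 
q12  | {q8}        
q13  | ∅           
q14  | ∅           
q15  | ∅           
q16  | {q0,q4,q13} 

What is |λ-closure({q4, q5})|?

Start with {q4, q5}.
From q4 via λ: add q7, q11.
From q5 via λ: add q12.
From q7 via λ: add q9, q15.
From q11 via λ: add q3, q10.
From q12 via λ: add q8.
From q9 via λ: add q2, q14.
λ-closure = {q2, q3, q4, q5, q7, q8, q9, q10, q11, q12, q14, q15}, which has 12 states.

12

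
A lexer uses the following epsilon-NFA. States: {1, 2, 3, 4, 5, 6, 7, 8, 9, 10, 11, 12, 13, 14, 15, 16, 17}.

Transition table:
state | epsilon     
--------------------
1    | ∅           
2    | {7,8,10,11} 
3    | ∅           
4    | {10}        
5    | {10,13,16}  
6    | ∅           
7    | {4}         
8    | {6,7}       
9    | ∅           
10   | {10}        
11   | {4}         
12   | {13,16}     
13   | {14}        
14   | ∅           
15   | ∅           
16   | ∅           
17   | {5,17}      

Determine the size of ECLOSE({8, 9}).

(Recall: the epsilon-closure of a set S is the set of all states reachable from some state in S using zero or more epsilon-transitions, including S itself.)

6

Start with {8, 9}.
From 8 via epsilon: add 6, 7.
From 7 via epsilon: add 4.
From 4 via epsilon: add 10.
epsilon-closure = {4, 6, 7, 8, 9, 10}, which has 6 states.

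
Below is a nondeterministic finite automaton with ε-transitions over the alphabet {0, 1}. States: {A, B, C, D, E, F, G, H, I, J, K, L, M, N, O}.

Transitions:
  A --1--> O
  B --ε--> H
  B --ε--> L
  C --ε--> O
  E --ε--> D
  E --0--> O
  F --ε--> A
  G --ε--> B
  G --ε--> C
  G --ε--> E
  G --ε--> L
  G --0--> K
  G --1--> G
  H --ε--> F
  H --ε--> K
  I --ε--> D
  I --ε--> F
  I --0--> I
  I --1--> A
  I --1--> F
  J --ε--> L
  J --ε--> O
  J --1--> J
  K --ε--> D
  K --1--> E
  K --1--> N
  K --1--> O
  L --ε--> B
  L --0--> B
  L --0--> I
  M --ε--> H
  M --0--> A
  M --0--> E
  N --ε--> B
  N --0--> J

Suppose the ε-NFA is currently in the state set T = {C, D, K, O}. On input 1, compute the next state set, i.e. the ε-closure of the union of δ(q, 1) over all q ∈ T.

{A, B, D, E, F, H, K, L, N, O}

K on 1 → {E, N, O}.
No 1-transition from C, D, O.
Union after reading 1: {E, N, O}.
Now take the ε-closure:
From E via ε: add D.
From N via ε: add B.
From B via ε: add H, L.
From H via ε: add F, K.
From F via ε: add A.
No new states can be added; the closed set is {A, B, D, E, F, H, K, L, N, O}.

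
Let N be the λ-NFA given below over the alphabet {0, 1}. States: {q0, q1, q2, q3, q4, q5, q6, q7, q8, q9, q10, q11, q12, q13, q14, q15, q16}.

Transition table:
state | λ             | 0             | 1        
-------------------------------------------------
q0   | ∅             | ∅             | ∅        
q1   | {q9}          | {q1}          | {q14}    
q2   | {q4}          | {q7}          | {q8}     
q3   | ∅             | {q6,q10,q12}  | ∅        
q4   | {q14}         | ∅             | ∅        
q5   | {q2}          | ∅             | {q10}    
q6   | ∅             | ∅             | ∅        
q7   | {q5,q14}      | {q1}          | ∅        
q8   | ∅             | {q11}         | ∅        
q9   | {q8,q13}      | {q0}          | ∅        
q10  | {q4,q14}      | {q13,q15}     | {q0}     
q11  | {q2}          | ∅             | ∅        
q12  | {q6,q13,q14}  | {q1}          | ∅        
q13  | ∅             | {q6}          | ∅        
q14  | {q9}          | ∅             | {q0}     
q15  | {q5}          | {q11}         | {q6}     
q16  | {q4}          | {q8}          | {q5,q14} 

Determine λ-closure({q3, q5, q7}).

Start with {q3, q5, q7}.
From q5 via λ: add q2.
From q7 via λ: add q14.
From q2 via λ: add q4.
From q14 via λ: add q9.
From q9 via λ: add q8, q13.
No new states can be added; the closed set is {q2, q3, q4, q5, q7, q8, q9, q13, q14}.

{q2, q3, q4, q5, q7, q8, q9, q13, q14}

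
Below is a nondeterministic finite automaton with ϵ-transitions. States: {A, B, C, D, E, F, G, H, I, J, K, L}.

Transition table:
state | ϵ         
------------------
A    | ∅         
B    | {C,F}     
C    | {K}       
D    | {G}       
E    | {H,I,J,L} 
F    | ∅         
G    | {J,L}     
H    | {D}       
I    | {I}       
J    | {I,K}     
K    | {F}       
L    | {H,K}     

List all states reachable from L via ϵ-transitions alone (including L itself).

Start with {L}.
From L via ϵ: add H, K.
From H via ϵ: add D.
From K via ϵ: add F.
From D via ϵ: add G.
From G via ϵ: add J.
From J via ϵ: add I.
No new states can be added; the closed set is {D, F, G, H, I, J, K, L}.

{D, F, G, H, I, J, K, L}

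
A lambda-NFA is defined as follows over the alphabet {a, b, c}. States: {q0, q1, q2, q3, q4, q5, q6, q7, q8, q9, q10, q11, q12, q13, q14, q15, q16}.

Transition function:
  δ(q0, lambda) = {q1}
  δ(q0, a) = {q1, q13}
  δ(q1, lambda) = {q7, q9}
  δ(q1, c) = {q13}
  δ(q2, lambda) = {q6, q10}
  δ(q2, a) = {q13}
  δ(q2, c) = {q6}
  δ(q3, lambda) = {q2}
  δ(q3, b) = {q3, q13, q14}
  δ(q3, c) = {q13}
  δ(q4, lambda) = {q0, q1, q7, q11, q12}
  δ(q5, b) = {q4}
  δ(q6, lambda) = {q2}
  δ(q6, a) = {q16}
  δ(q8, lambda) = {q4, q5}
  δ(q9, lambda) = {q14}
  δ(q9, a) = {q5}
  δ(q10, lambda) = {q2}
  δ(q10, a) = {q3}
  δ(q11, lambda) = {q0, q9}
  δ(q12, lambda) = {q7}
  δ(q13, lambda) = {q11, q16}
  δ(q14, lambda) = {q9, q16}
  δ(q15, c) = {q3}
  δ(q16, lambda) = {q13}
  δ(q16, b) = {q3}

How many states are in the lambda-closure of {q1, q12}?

Start with {q1, q12}.
From q1 via lambda: add q7, q9.
From q9 via lambda: add q14.
From q14 via lambda: add q16.
From q16 via lambda: add q13.
From q13 via lambda: add q11.
From q11 via lambda: add q0.
lambda-closure = {q0, q1, q7, q9, q11, q12, q13, q14, q16}, which has 9 states.

9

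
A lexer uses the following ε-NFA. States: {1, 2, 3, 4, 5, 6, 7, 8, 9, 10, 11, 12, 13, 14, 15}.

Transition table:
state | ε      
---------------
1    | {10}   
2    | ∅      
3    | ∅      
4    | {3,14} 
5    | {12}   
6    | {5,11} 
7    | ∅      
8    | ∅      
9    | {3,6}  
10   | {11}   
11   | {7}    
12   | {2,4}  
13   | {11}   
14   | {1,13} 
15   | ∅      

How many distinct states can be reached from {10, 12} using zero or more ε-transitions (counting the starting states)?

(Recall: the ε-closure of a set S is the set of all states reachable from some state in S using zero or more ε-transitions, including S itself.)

Start with {10, 12}.
From 10 via ε: add 11.
From 12 via ε: add 2, 4.
From 4 via ε: add 3, 14.
From 11 via ε: add 7.
From 14 via ε: add 1, 13.
ε-closure = {1, 2, 3, 4, 7, 10, 11, 12, 13, 14}, which has 10 states.

10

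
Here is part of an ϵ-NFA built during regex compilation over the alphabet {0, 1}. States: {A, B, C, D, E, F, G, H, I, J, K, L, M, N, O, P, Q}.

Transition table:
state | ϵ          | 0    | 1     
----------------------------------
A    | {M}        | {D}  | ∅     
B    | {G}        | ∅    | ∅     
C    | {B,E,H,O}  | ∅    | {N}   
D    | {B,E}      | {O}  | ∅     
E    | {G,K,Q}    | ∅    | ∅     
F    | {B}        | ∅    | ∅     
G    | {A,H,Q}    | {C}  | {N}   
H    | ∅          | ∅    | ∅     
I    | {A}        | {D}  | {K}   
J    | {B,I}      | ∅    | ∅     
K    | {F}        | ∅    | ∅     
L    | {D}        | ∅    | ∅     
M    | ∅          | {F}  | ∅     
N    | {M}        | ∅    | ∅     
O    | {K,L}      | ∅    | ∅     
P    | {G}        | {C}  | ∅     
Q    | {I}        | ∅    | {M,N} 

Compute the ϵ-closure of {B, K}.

Start with {B, K}.
From B via ϵ: add G.
From K via ϵ: add F.
From G via ϵ: add A, H, Q.
From A via ϵ: add M.
From Q via ϵ: add I.
No new states can be added; the closed set is {A, B, F, G, H, I, K, M, Q}.

{A, B, F, G, H, I, K, M, Q}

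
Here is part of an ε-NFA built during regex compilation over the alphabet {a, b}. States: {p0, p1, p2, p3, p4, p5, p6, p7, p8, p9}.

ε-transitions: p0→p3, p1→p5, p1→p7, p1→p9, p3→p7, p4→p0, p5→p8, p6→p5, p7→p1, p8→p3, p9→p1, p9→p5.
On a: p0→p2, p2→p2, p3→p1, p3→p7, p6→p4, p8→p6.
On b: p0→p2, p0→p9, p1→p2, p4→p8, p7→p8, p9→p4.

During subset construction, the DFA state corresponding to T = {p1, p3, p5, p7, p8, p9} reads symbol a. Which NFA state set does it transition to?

{p1, p3, p5, p6, p7, p8, p9}

p3 on a → {p1, p7}.
p8 on a → {p6}.
No a-transition from p1, p5, p7, p9.
Union after reading a: {p1, p6, p7}.
Now take the ε-closure:
From p1 via ε: add p5, p9.
From p5 via ε: add p8.
From p8 via ε: add p3.
No new states can be added; the closed set is {p1, p3, p5, p6, p7, p8, p9}.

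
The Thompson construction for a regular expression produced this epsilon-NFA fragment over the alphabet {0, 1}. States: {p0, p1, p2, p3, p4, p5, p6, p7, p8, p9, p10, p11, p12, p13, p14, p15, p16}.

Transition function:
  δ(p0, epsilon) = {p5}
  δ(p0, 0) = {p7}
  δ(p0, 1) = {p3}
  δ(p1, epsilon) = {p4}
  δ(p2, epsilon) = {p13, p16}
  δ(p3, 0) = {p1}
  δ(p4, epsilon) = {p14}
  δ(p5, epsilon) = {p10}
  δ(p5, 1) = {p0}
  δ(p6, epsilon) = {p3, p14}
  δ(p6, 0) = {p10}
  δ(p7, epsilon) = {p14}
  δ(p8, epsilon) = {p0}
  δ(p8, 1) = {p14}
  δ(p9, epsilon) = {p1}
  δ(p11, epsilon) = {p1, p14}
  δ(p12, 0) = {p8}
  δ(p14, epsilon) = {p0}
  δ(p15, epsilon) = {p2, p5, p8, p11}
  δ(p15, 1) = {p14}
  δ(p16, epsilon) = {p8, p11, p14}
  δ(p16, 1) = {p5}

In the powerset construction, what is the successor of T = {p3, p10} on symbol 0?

p3 on 0 → {p1}.
No 0-transition from p10.
Union after reading 0: {p1}.
Now take the epsilon-closure:
From p1 via epsilon: add p4.
From p4 via epsilon: add p14.
From p14 via epsilon: add p0.
From p0 via epsilon: add p5.
From p5 via epsilon: add p10.
No new states can be added; the closed set is {p0, p1, p4, p5, p10, p14}.

{p0, p1, p4, p5, p10, p14}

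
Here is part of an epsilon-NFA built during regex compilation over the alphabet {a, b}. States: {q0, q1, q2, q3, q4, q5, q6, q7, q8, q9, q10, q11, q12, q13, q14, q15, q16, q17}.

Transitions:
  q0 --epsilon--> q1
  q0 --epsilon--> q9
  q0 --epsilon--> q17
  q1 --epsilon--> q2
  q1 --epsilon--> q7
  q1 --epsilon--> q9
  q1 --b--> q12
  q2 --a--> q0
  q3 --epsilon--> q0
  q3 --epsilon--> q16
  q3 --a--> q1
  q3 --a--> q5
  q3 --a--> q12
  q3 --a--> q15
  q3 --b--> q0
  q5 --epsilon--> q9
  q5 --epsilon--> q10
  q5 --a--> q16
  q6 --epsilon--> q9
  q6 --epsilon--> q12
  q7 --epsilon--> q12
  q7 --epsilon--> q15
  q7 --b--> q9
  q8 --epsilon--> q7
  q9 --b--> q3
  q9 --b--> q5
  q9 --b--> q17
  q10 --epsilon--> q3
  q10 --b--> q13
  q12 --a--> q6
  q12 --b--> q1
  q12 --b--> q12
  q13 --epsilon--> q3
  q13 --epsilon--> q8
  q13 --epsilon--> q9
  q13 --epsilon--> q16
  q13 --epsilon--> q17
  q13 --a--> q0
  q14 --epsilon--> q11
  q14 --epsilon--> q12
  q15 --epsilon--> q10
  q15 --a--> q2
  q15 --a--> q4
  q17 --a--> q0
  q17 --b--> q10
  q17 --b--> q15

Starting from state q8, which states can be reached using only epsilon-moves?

{q0, q1, q2, q3, q7, q8, q9, q10, q12, q15, q16, q17}

Start with {q8}.
From q8 via epsilon: add q7.
From q7 via epsilon: add q12, q15.
From q15 via epsilon: add q10.
From q10 via epsilon: add q3.
From q3 via epsilon: add q0, q16.
From q0 via epsilon: add q1, q9, q17.
From q1 via epsilon: add q2.
No new states can be added; the closed set is {q0, q1, q2, q3, q7, q8, q9, q10, q12, q15, q16, q17}.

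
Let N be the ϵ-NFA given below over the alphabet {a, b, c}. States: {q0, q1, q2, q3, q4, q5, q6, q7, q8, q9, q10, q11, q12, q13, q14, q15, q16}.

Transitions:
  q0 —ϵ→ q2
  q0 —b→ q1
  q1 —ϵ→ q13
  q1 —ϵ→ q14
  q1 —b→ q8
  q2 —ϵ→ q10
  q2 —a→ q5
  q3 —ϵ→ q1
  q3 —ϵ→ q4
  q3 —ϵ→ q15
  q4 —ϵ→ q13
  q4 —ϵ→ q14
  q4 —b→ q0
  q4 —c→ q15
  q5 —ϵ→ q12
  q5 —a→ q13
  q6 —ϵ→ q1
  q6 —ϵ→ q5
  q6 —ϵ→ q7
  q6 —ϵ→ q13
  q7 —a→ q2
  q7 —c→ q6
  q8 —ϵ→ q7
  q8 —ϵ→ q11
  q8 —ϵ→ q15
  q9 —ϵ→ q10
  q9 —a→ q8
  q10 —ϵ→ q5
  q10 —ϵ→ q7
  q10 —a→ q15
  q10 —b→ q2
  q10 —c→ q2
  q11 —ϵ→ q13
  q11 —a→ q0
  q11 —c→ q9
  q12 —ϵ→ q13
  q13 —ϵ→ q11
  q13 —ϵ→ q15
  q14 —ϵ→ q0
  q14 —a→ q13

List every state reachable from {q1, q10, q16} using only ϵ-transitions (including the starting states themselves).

{q0, q1, q2, q5, q7, q10, q11, q12, q13, q14, q15, q16}

Start with {q1, q10, q16}.
From q1 via ϵ: add q13, q14.
From q10 via ϵ: add q5, q7.
From q5 via ϵ: add q12.
From q13 via ϵ: add q11, q15.
From q14 via ϵ: add q0.
From q0 via ϵ: add q2.
No new states can be added; the closed set is {q0, q1, q2, q5, q7, q10, q11, q12, q13, q14, q15, q16}.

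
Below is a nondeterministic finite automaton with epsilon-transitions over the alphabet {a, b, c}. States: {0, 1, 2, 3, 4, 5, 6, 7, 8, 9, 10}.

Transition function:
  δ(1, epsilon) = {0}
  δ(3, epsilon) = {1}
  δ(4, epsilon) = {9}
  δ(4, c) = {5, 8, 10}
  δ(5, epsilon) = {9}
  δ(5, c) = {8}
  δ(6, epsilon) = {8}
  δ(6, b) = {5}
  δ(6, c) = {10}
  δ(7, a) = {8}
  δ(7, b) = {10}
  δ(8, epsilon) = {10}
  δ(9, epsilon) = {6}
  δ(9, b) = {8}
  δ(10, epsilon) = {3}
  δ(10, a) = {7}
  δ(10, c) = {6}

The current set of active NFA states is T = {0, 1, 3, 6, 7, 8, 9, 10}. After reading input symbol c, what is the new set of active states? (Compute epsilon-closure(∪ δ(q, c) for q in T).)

{0, 1, 3, 6, 8, 10}

6 on c → {10}.
10 on c → {6}.
No c-transition from 0, 1, 3, 7, 8, 9.
Union after reading c: {6, 10}.
Now take the epsilon-closure:
From 6 via epsilon: add 8.
From 10 via epsilon: add 3.
From 3 via epsilon: add 1.
From 1 via epsilon: add 0.
No new states can be added; the closed set is {0, 1, 3, 6, 8, 10}.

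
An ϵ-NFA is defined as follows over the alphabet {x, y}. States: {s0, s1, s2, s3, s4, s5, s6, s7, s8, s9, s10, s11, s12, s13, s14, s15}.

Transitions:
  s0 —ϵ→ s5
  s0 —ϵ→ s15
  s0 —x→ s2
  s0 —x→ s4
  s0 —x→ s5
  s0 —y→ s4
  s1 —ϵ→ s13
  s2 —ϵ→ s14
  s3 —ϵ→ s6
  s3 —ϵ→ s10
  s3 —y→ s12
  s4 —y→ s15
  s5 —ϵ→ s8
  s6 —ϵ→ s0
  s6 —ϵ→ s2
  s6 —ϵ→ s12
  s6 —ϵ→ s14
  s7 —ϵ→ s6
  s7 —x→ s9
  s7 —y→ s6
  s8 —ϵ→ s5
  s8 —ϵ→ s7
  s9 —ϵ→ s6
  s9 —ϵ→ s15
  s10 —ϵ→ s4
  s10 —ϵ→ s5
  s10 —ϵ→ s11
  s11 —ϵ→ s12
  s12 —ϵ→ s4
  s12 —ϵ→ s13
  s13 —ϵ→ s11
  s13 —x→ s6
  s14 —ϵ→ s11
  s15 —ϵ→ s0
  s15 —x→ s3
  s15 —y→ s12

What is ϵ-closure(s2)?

{s2, s4, s11, s12, s13, s14}

Start with {s2}.
From s2 via ϵ: add s14.
From s14 via ϵ: add s11.
From s11 via ϵ: add s12.
From s12 via ϵ: add s4, s13.
No new states can be added; the closed set is {s2, s4, s11, s12, s13, s14}.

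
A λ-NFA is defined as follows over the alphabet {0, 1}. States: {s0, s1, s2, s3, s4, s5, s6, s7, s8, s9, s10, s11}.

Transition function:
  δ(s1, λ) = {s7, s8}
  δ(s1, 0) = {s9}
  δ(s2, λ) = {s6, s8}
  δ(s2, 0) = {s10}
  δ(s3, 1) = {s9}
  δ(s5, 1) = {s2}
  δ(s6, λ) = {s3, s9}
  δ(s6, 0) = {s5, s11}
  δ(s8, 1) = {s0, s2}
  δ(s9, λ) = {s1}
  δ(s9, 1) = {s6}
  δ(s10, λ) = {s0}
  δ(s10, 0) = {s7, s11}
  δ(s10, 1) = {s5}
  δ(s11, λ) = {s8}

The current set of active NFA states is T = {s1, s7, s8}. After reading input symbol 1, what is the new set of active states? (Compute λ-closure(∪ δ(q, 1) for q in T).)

s8 on 1 → {s0, s2}.
No 1-transition from s1, s7.
Union after reading 1: {s0, s2}.
Now take the λ-closure:
From s2 via λ: add s6, s8.
From s6 via λ: add s3, s9.
From s9 via λ: add s1.
From s1 via λ: add s7.
No new states can be added; the closed set is {s0, s1, s2, s3, s6, s7, s8, s9}.

{s0, s1, s2, s3, s6, s7, s8, s9}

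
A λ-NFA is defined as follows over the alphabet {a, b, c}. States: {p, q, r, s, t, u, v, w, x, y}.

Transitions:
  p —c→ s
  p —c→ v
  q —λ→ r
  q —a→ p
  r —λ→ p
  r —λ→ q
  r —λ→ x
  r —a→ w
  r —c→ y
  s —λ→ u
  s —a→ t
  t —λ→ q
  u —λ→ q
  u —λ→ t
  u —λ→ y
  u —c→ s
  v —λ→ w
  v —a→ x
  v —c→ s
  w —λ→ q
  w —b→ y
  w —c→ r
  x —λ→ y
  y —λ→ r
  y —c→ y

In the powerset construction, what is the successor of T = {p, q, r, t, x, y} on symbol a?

{p, q, r, w, x, y}

q on a → {p}.
r on a → {w}.
No a-transition from p, t, x, y.
Union after reading a: {p, w}.
Now take the λ-closure:
From w via λ: add q.
From q via λ: add r.
From r via λ: add x.
From x via λ: add y.
No new states can be added; the closed set is {p, q, r, w, x, y}.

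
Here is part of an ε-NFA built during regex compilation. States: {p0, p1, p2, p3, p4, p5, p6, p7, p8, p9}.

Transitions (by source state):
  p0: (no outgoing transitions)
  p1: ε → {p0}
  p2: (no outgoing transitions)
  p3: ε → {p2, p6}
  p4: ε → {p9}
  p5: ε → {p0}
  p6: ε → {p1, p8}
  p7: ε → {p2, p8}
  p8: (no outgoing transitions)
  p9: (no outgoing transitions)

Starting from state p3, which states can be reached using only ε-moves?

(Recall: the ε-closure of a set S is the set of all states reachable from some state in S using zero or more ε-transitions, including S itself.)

{p0, p1, p2, p3, p6, p8}

Start with {p3}.
From p3 via ε: add p2, p6.
From p6 via ε: add p1, p8.
From p1 via ε: add p0.
No new states can be added; the closed set is {p0, p1, p2, p3, p6, p8}.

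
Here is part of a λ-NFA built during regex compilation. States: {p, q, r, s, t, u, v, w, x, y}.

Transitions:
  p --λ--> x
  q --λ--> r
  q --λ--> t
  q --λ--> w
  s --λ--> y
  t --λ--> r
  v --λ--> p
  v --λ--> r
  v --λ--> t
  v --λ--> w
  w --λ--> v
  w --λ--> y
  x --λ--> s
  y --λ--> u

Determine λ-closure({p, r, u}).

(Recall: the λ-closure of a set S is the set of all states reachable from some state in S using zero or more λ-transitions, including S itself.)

{p, r, s, u, x, y}

Start with {p, r, u}.
From p via λ: add x.
From x via λ: add s.
From s via λ: add y.
No new states can be added; the closed set is {p, r, s, u, x, y}.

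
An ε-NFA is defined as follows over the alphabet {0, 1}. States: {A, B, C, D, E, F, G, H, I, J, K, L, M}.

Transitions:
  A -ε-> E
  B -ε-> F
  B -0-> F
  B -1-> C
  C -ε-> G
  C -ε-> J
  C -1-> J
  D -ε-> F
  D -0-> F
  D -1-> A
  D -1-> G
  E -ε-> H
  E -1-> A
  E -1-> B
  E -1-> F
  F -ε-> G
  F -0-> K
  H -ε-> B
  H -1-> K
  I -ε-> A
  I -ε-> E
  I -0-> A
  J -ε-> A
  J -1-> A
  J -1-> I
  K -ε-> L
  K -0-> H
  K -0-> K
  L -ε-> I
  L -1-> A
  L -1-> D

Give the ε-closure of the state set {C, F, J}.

{A, B, C, E, F, G, H, J}

Start with {C, F, J}.
From C via ε: add G.
From J via ε: add A.
From A via ε: add E.
From E via ε: add H.
From H via ε: add B.
No new states can be added; the closed set is {A, B, C, E, F, G, H, J}.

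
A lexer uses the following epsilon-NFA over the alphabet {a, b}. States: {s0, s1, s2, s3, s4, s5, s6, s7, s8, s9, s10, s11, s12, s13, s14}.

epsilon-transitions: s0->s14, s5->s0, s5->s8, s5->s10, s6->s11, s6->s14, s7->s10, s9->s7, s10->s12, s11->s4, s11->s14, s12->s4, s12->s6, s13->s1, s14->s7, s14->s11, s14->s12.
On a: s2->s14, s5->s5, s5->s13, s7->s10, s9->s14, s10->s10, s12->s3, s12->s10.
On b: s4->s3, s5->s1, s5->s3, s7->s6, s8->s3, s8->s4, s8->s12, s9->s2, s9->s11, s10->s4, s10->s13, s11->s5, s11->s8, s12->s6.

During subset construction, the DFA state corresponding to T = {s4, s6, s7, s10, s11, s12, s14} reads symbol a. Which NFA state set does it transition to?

{s3, s4, s6, s7, s10, s11, s12, s14}

s7 on a → {s10}.
s10 on a → {s10}.
s12 on a → {s3, s10}.
No a-transition from s4, s6, s11, s14.
Union after reading a: {s3, s10}.
Now take the epsilon-closure:
From s10 via epsilon: add s12.
From s12 via epsilon: add s4, s6.
From s6 via epsilon: add s11, s14.
From s14 via epsilon: add s7.
No new states can be added; the closed set is {s3, s4, s6, s7, s10, s11, s12, s14}.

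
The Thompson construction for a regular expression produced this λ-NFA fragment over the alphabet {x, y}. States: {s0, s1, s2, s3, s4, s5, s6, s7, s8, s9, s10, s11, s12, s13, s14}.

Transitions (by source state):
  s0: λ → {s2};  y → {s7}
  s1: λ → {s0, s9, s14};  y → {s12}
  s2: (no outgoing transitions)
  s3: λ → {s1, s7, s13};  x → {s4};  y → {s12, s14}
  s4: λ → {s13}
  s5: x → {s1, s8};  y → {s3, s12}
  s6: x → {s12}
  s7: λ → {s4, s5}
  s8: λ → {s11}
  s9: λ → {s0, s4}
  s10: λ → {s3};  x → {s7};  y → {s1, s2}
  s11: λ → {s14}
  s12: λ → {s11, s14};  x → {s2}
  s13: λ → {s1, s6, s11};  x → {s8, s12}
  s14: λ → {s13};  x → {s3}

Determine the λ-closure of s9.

{s0, s1, s2, s4, s6, s9, s11, s13, s14}

Start with {s9}.
From s9 via λ: add s0, s4.
From s0 via λ: add s2.
From s4 via λ: add s13.
From s13 via λ: add s1, s6, s11.
From s1 via λ: add s14.
No new states can be added; the closed set is {s0, s1, s2, s4, s6, s9, s11, s13, s14}.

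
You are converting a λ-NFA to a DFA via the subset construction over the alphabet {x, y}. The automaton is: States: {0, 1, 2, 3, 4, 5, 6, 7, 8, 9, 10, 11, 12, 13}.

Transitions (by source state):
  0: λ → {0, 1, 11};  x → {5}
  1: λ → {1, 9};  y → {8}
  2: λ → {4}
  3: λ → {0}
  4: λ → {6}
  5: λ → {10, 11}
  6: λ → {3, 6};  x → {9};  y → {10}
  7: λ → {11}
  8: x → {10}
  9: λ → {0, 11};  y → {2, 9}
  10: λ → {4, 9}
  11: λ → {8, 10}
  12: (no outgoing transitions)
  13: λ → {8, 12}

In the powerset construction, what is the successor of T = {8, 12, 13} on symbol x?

{0, 1, 3, 4, 6, 8, 9, 10, 11}

8 on x → {10}.
No x-transition from 12, 13.
Union after reading x: {10}.
Now take the λ-closure:
From 10 via λ: add 4, 9.
From 4 via λ: add 6.
From 9 via λ: add 0, 11.
From 0 via λ: add 1.
From 6 via λ: add 3.
From 11 via λ: add 8.
No new states can be added; the closed set is {0, 1, 3, 4, 6, 8, 9, 10, 11}.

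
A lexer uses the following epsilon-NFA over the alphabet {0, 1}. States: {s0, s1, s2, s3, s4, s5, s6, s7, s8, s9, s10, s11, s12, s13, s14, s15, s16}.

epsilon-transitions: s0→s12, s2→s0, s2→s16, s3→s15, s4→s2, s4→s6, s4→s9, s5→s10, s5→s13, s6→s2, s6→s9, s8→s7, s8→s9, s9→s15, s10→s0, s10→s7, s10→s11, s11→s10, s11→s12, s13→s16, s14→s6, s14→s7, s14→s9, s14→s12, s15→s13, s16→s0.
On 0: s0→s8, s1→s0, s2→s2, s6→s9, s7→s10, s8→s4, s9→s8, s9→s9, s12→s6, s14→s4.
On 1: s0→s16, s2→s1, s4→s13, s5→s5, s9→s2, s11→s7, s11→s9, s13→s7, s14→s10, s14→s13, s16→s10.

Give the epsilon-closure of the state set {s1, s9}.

{s0, s1, s9, s12, s13, s15, s16}

Start with {s1, s9}.
From s9 via epsilon: add s15.
From s15 via epsilon: add s13.
From s13 via epsilon: add s16.
From s16 via epsilon: add s0.
From s0 via epsilon: add s12.
No new states can be added; the closed set is {s0, s1, s9, s12, s13, s15, s16}.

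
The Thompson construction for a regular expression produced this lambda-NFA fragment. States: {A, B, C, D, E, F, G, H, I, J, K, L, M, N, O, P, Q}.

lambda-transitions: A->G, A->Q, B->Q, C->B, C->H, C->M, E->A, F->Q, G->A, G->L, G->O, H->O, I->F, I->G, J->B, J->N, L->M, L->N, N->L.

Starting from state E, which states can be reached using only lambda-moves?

{A, E, G, L, M, N, O, Q}

Start with {E}.
From E via lambda: add A.
From A via lambda: add G, Q.
From G via lambda: add L, O.
From L via lambda: add M, N.
No new states can be added; the closed set is {A, E, G, L, M, N, O, Q}.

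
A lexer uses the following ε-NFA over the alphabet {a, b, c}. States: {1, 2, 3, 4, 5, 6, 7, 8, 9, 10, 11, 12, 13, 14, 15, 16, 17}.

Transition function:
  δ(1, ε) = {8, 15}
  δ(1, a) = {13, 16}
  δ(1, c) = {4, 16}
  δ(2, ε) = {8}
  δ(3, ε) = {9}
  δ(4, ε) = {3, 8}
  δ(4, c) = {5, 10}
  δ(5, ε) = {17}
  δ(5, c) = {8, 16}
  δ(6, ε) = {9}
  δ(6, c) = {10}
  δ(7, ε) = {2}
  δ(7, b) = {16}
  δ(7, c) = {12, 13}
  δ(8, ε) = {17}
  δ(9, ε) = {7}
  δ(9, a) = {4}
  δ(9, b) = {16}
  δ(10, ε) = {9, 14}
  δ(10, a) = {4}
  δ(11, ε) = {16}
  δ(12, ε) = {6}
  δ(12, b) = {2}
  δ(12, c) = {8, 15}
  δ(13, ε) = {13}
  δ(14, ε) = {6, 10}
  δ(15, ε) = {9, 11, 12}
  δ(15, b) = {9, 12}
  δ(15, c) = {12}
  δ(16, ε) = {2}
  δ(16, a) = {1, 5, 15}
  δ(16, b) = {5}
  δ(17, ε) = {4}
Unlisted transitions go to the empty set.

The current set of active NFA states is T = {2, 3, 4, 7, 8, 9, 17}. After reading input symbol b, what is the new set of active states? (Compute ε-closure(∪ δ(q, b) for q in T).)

{2, 3, 4, 7, 8, 9, 16, 17}

7 on b → {16}.
9 on b → {16}.
No b-transition from 2, 3, 4, 8, 17.
Union after reading b: {16}.
Now take the ε-closure:
From 16 via ε: add 2.
From 2 via ε: add 8.
From 8 via ε: add 17.
From 17 via ε: add 4.
From 4 via ε: add 3.
From 3 via ε: add 9.
From 9 via ε: add 7.
No new states can be added; the closed set is {2, 3, 4, 7, 8, 9, 16, 17}.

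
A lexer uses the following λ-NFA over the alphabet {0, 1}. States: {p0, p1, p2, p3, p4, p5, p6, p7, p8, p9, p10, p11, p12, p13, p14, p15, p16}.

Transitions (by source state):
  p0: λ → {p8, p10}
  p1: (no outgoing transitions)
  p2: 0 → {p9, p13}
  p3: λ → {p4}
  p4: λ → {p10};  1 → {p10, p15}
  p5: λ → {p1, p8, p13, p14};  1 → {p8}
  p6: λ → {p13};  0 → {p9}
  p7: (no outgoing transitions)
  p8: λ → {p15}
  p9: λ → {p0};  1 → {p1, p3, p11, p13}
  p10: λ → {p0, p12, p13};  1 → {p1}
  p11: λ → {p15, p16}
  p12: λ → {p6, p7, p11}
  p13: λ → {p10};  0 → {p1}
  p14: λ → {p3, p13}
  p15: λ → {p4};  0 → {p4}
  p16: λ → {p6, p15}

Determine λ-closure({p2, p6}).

{p0, p2, p4, p6, p7, p8, p10, p11, p12, p13, p15, p16}

Start with {p2, p6}.
From p6 via λ: add p13.
From p13 via λ: add p10.
From p10 via λ: add p0, p12.
From p0 via λ: add p8.
From p12 via λ: add p7, p11.
From p8 via λ: add p15.
From p11 via λ: add p16.
From p15 via λ: add p4.
No new states can be added; the closed set is {p0, p2, p4, p6, p7, p8, p10, p11, p12, p13, p15, p16}.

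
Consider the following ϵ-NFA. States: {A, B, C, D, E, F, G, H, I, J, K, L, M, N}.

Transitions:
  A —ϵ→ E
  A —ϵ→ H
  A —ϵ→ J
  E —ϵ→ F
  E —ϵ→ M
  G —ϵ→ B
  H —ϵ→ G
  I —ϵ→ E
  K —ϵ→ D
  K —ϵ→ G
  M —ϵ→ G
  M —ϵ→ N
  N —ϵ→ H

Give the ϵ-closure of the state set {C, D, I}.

{B, C, D, E, F, G, H, I, M, N}

Start with {C, D, I}.
From I via ϵ: add E.
From E via ϵ: add F, M.
From M via ϵ: add G, N.
From G via ϵ: add B.
From N via ϵ: add H.
No new states can be added; the closed set is {B, C, D, E, F, G, H, I, M, N}.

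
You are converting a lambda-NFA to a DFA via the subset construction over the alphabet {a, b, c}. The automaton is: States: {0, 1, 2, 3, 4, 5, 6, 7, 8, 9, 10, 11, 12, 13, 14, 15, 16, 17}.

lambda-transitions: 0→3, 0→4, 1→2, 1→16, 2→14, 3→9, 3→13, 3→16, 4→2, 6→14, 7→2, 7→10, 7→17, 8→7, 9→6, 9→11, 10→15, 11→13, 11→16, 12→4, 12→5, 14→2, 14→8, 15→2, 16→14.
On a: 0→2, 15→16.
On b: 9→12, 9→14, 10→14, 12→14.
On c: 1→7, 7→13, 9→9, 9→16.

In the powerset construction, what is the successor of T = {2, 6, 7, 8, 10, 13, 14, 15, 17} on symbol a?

15 on a → {16}.
No a-transition from 2, 6, 7, 8, 10, 13, 14, 17.
Union after reading a: {16}.
Now take the lambda-closure:
From 16 via lambda: add 14.
From 14 via lambda: add 2, 8.
From 8 via lambda: add 7.
From 7 via lambda: add 10, 17.
From 10 via lambda: add 15.
No new states can be added; the closed set is {2, 7, 8, 10, 14, 15, 16, 17}.

{2, 7, 8, 10, 14, 15, 16, 17}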